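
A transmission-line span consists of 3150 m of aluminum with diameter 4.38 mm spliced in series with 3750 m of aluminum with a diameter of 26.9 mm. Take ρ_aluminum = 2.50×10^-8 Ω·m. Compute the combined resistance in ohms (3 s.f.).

5.39 Ω

Segment 1: A = π(d/2)² = π(2.1900e-03 m)² = 1.507e-05 m²
R₁ = ρL/A = (2.50×10^-8)(3150)/(1.507e-05) = 5.227 Ω
Segment 2: A = π(d/2)² = π(1.3450e-02 m)² = 5.683e-04 m²
R₂ = (2.50×10^-8)(3750)/(5.683e-04) = 0.165 Ω
R = R₁ + R₂ = 5.39 Ω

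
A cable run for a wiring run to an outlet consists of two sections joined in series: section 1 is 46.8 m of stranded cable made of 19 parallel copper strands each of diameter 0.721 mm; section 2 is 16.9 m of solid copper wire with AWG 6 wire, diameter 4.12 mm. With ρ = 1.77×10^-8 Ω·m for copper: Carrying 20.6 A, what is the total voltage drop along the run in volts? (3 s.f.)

Section 1: A_strand = π(3.6050e-04)² = 4.083e-07 m²; R₁ = ρL/(N·A_s) = (1.77×10^-8)(46.8)/(19×4.083e-07) = 0.1068 Ω
Section 2: A = π(4.12/2 mm)² = π(2.0600e-03 m)² = 1.333e-05 m²
R₂ = (1.77×10^-8)(16.9)/(1.333e-05) = 0.02244 Ω
R = R₁ + R₂ = 0.1292 Ω
V = IR = 20.6 × 0.1292 = 2.66 V

2.66 V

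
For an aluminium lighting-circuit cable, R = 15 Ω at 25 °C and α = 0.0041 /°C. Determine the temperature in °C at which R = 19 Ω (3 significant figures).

90.0 °C

R = R₀(1 + α(T − T₀)) ⇒ T = T₀ + (R/R₀ − 1)/α
T = 25 + (19/15 − 1)/0.0041 = 25 + (0.2667)/0.0041 = 90.0 °C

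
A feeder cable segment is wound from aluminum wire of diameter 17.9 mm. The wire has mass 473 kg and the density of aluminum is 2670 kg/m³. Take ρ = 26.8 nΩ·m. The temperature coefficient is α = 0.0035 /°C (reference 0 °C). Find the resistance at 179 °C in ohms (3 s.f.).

0.122 Ω

ρ = 26.8 nΩ·m = 2.68×10^-8 Ω·m
A = π(d/2)² = π(8.9500e-03 m)² = 2.5165e-04 m²
L = m/(density·A) = 473/(2670×2.5165e-04) = 704 m
R = ρL/A = (2.68×10^-8)(704)/(2.5165e-04) = 0.07497 Ω
R(179 °C) = 0.07497 × (1 + 0.0035×179) = 0.122 Ω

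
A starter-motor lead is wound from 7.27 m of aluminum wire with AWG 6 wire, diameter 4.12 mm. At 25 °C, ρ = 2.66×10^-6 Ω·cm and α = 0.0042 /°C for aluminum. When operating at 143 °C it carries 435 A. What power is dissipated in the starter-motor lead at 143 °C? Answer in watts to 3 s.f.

4110 W

ρ = 2.66×10^-6 Ω·cm = 2.66×10^-8 Ω·m
A = π(4.12/2 mm)² = π(2.0600e-03 m)² = 1.333e-05 m²
R₍25₎ = ρL/A = (2.66×10^-8)(7.27)/(1.333e-05) = 0.01451 Ω
R₍143₎ = R₍25₎(1 + αΔT) = 0.01451 × (1 + 0.0042×118) = 0.02169 Ω
P = I²R = (435)² × 0.02169 = 4110 W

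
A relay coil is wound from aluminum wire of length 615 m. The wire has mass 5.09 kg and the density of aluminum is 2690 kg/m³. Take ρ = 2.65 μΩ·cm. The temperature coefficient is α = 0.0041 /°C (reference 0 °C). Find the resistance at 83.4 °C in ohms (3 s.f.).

7.11 Ω

ρ = 2.65 μΩ·cm = 2.65×10^-8 Ω·m
A = m/(density·L) = 5.09/(2690×615) = 3.0767e-06 m²
R = ρL/A = (2.65×10^-8)(615)/(3.0767e-06) = 5.297 Ω
R(83.4 °C) = 5.297 × (1 + 0.0041×83.4) = 7.11 Ω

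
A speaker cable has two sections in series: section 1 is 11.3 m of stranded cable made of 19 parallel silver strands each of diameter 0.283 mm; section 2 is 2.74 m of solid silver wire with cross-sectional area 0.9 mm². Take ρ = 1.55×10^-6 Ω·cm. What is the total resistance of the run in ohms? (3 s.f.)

ρ = 1.55×10^-6 Ω·cm = 1.55×10^-8 Ω·m
Section 1: A_strand = π(1.4150e-04)² = 6.290e-08 m²; R₁ = ρL/(N·A_s) = (1.55×10^-8)(11.3)/(19×6.290e-08) = 0.1466 Ω
Section 2: A = 0.9 mm² = 9.000e-07 m²
R₂ = (1.55×10^-8)(2.74)/(9.000e-07) = 0.04719 Ω
R = R₁ + R₂ = 0.194 Ω

0.194 Ω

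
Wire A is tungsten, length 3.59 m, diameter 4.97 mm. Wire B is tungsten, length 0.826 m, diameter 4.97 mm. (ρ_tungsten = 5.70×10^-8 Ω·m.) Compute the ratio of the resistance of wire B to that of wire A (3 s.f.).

0.230

R ∝ ρL/d², so R_B/R_A = (L_B/L_A)
= (0.826/3.59) = 0.230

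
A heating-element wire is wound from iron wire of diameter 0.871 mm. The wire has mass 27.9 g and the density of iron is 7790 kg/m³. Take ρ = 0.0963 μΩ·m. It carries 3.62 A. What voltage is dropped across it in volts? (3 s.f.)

3.52 V

ρ = 0.0963 μΩ·m = 9.63×10^-8 Ω·m
A = π(d/2)² = π(4.3550e-04 m)² = 5.9584e-07 m²
L = m/(density·A) = 0.0279/(7790×5.9584e-07) = 6.011 m
R = ρL/A = (9.63×10^-8)(6.011)/(5.9584e-07) = 0.9715 Ω
V = IR = 3.62 × 0.9715 = 3.52 V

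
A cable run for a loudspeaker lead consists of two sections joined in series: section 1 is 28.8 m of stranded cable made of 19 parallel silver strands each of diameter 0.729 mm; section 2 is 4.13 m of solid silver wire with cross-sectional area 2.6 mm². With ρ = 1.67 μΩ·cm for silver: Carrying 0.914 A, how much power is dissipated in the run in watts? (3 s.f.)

0.0728 W

ρ = 1.67 μΩ·cm = 1.67×10^-8 Ω·m
Section 1: A_strand = π(3.6450e-04)² = 4.174e-07 m²; R₁ = ρL/(N·A_s) = (1.67×10^-8)(28.8)/(19×4.174e-07) = 0.06065 Ω
Section 2: A = 2.6 mm² = 2.600e-06 m²
R₂ = (1.67×10^-8)(4.13)/(2.600e-06) = 0.02653 Ω
R = R₁ + R₂ = 0.08717 Ω
P = I²R = (0.914)² × 0.08717 = 0.0728 W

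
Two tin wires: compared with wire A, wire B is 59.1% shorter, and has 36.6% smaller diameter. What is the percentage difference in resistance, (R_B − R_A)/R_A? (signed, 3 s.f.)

1.75%

R ∝ L/d², so R_B/R_A = (1 − 59.1/100) × (1 − 36.6/100)⁻²
= 0.409 × 2.488 = 1.018
(R_B − R_A)/R_A = 1.018 − 1 = 1.75%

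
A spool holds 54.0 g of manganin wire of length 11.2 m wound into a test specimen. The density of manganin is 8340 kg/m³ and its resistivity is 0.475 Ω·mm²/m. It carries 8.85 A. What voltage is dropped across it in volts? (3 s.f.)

ρ = 0.475 Ω·mm²/m = 4.75×10^-7 Ω·m
A = m/(density·L) = 0.054/(8340×11.2) = 5.7811e-07 m²
R = ρL/A = (4.75×10^-7)(11.2)/(5.7811e-07) = 9.202 Ω
V = IR = 8.85 × 9.202 = 81.4 V

81.4 V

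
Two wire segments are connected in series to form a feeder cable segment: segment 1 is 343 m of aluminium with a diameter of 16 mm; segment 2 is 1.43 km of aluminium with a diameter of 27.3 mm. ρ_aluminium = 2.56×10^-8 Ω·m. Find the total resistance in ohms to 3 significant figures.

0.106 Ω

Segment 1: A = π(d/2)² = π(8.0000e-03 m)² = 2.011e-04 m²
R₁ = ρL/A = (2.56×10^-8)(343)/(2.011e-04) = 0.04367 Ω
Segment 2: A = π(d/2)² = π(1.3650e-02 m)² = 5.853e-04 m²
R₂ = (2.56×10^-8)(1430)/(5.853e-04) = 0.06254 Ω
R = R₁ + R₂ = 0.106 Ω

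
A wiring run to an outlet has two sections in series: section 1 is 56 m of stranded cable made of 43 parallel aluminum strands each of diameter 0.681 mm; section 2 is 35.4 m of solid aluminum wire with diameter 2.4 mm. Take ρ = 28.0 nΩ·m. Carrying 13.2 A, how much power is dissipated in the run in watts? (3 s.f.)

55.6 W

ρ = 28.0 nΩ·m = 2.80×10^-8 Ω·m
Section 1: A_strand = π(3.4050e-04)² = 3.642e-07 m²; R₁ = ρL/(N·A_s) = (2.80×10^-8)(56)/(43×3.642e-07) = 0.1001 Ω
Section 2: A = π(d/2)² = π(1.2000e-03 m)² = 4.524e-06 m²
R₂ = (2.80×10^-8)(35.4)/(4.524e-06) = 0.2191 Ω
R = R₁ + R₂ = 0.3192 Ω
P = I²R = (13.2)² × 0.3192 = 55.6 W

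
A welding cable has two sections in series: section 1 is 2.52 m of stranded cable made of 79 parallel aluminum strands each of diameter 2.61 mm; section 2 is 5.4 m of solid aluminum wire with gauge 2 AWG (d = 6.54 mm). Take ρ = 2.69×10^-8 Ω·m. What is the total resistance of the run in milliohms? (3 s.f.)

Section 1: A_strand = π(1.3050e-03)² = 5.350e-06 m²; R₁ = ρL/(N·A_s) = (2.69×10^-8)(2.52)/(79×5.350e-06) = 1.604×10^-4 Ω
Section 2: A = π(6.54/2 mm)² = π(3.2700e-03 m)² = 3.359e-05 m²
R₂ = (2.69×10^-8)(5.4)/(3.359e-05) = 0.004324 Ω
R = R₁ + R₂ = 4.48 mΩ

4.48 mΩ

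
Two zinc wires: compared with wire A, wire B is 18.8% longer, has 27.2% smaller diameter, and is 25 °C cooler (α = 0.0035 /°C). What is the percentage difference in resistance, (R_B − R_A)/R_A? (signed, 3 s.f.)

105%

R ∝ ρL/d² with ρ ∝ (1+αΔT), so R_B/R_A = (1 + 18.8/100) × (1 − 27.2/100)⁻² × (1 − 0.0035×25)
= 1.188 × 1.887 × 0.9125 = 2.045
(R_B − R_A)/R_A = 2.045 − 1 = 105%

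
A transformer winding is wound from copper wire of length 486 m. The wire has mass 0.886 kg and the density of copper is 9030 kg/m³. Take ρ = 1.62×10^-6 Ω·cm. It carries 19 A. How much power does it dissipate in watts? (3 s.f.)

ρ = 1.62×10^-6 Ω·cm = 1.62×10^-8 Ω·m
A = m/(density·L) = 0.886/(9030×486) = 2.0189e-07 m²
R = ρL/A = (1.62×10^-8)(486)/(2.0189e-07) = 39 Ω
P = I²R = (19)² × 39 = 14100 W

14100 W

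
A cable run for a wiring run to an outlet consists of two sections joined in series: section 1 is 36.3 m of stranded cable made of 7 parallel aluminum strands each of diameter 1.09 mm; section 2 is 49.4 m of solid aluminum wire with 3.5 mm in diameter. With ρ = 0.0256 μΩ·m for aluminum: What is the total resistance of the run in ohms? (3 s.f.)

0.274 Ω

ρ = 0.0256 μΩ·m = 2.56×10^-8 Ω·m
Section 1: A_strand = π(5.4500e-04)² = 9.331e-07 m²; R₁ = ρL/(N·A_s) = (2.56×10^-8)(36.3)/(7×9.331e-07) = 0.1423 Ω
Section 2: A = π(d/2)² = π(1.7500e-03 m)² = 9.621e-06 m²
R₂ = (2.56×10^-8)(49.4)/(9.621e-06) = 0.1314 Ω
R = R₁ + R₂ = 0.274 Ω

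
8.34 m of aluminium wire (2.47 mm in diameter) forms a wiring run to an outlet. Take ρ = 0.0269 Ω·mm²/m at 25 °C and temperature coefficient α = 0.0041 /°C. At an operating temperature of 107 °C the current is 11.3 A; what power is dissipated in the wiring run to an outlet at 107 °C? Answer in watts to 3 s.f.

7.99 W

ρ = 0.0269 Ω·mm²/m = 2.69×10^-8 Ω·m
A = π(d/2)² = π(1.2350e-03 m)² = 4.792e-06 m²
R₍25₎ = ρL/A = (2.69×10^-8)(8.34)/(4.792e-06) = 0.04682 Ω
R₍107₎ = R₍25₎(1 + αΔT) = 0.04682 × (1 + 0.0041×82) = 0.06256 Ω
P = I²R = (11.3)² × 0.06256 = 7.99 W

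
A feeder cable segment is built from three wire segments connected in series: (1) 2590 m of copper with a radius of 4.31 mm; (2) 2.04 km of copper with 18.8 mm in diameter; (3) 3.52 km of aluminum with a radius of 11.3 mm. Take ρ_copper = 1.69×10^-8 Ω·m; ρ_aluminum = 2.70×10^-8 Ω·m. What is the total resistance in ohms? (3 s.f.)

Seg 1: A = πr² = π(4.3100e-03 m)² = 5.836e-05 m²
R_1 = (1.69×10^-8)(2590)/(5.836e-05) = 0.75 Ω
Seg 2: A = π(d/2)² = π(9.4000e-03 m)² = 2.776e-04 m²
R_2 = (1.69×10^-8)(2040)/(2.776e-04) = 0.1242 Ω
Seg 3: A = πr² = π(1.1300e-02 m)² = 4.011e-04 m²
R_3 = (2.70×10^-8)(3520)/(4.011e-04) = 0.2369 Ω
R_total = R_1 + R_2 + R_3 = 1.11 Ω

1.11 Ω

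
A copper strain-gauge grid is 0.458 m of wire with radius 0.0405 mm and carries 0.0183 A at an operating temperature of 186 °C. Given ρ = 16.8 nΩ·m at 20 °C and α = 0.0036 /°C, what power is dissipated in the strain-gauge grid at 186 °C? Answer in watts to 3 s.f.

ρ = 16.8 nΩ·m = 1.68×10^-8 Ω·m
A = πr² = π(4.0500e-05 m)² = 5.153e-09 m²
R₍20₎ = ρL/A = (1.68×10^-8)(0.458)/(5.153e-09) = 1.493 Ω
R₍186₎ = R₍20₎(1 + αΔT) = 1.493 × (1 + 0.0036×166) = 2.386 Ω
P = I²R = (0.0183)² × 2.386 = 7.99×10^-4 W

7.99×10^-4 W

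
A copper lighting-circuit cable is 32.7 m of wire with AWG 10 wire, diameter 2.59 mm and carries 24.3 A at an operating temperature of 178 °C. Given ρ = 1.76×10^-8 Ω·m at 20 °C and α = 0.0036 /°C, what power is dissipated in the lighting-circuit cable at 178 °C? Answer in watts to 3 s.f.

101 W

A = π(2.59/2 mm)² = π(1.2950e-03 m)² = 5.269e-06 m²
R₍20₎ = ρL/A = (1.76×10^-8)(32.7)/(5.269e-06) = 0.1092 Ω
R₍178₎ = R₍20₎(1 + αΔT) = 0.1092 × (1 + 0.0036×158) = 0.1714 Ω
P = I²R = (24.3)² × 0.1714 = 101 W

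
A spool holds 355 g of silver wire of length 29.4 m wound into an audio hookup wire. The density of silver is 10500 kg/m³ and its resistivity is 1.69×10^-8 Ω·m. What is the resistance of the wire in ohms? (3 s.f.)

A = m/(density·L) = 0.355/(10500×29.4) = 1.1500e-06 m²
R = ρL/A = (1.69×10^-8)(29.4)/(1.1500e-06) = 0.432 Ω

0.432 Ω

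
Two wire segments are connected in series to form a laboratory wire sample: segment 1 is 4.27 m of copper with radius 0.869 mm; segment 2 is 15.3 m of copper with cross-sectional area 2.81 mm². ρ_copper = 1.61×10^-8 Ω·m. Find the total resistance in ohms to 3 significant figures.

0.117 Ω

Segment 1: A = πr² = π(8.6900e-04 m)² = 2.372e-06 m²
R₁ = ρL/A = (1.61×10^-8)(4.27)/(2.372e-06) = 0.02898 Ω
Segment 2: A = 2.81 mm² = 2.810e-06 m²
R₂ = (1.61×10^-8)(15.3)/(2.810e-06) = 0.08766 Ω
R = R₁ + R₂ = 0.117 Ω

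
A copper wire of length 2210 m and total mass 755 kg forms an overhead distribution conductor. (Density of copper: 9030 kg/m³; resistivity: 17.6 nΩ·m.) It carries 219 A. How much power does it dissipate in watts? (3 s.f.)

49300 W

ρ = 17.6 nΩ·m = 1.76×10^-8 Ω·m
A = m/(density·L) = 755/(9030×2210) = 3.7833e-05 m²
R = ρL/A = (1.76×10^-8)(2210)/(3.7833e-05) = 1.028 Ω
P = I²R = (219)² × 1.028 = 49300 W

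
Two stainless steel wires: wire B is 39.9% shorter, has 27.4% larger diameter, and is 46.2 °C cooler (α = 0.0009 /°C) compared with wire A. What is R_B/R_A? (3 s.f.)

0.355

R ∝ ρL/d² with ρ ∝ (1+αΔT), so R_B/R_A = (1 − 39.9/100) × (1 + 27.4/100)⁻² × (1 − 0.0009×46.2)
= 0.601 × 0.6161 × 0.9584 = 0.355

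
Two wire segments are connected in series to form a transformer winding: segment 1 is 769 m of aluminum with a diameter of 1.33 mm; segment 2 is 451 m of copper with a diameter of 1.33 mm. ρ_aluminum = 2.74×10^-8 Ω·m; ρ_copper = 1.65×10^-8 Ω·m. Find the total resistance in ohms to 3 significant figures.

Segment 1: A = π(d/2)² = π(6.6500e-04 m)² = 1.389e-06 m²
R₁ = ρL/A = (2.74×10^-8)(769)/(1.389e-06) = 15.17 Ω
R₂ = (1.65×10^-8)(451)/(1.389e-06) = 5.356 Ω
R = R₁ + R₂ = 20.5 Ω

20.5 Ω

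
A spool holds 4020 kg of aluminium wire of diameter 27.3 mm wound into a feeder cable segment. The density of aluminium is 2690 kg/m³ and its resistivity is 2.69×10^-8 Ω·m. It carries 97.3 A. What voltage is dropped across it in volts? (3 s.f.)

A = π(d/2)² = π(1.3650e-02 m)² = 5.8535e-04 m²
L = m/(density·A) = 4020/(2690×5.8535e-04) = 2553 m
R = ρL/A = (2.69×10^-8)(2553)/(5.8535e-04) = 0.1173 Ω
V = IR = 97.3 × 0.1173 = 11.4 V

11.4 V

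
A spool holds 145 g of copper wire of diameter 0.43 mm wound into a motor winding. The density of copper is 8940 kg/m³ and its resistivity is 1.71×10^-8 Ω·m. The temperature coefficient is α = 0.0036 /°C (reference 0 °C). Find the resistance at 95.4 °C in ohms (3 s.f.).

17.7 Ω

A = π(d/2)² = π(2.1500e-04 m)² = 1.4522e-07 m²
L = m/(density·A) = 0.145/(8940×1.4522e-07) = 111.7 m
R = ρL/A = (1.71×10^-8)(111.7)/(1.4522e-07) = 13.15 Ω
R(95.4 °C) = 13.15 × (1 + 0.0036×95.4) = 17.7 Ω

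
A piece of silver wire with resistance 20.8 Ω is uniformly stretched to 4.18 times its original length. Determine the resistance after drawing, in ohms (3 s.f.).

Volume constant ⇒ A' = A/k with k = 4.18. R' = ρ(kL)/(A/k) = k²R.
R' = 17.47 × 20.8 = 363 Ω

363 Ω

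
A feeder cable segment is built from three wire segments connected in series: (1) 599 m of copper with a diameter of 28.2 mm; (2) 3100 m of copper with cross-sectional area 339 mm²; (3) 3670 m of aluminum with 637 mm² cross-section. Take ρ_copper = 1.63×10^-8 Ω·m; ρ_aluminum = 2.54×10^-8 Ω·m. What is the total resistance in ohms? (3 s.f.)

0.311 Ω

Seg 1: A = π(d/2)² = π(1.4100e-02 m)² = 6.246e-04 m²
R_1 = (1.63×10^-8)(599)/(6.246e-04) = 0.01563 Ω
Seg 2: A = 339 mm² = 3.390e-04 m²
R_2 = (1.63×10^-8)(3100)/(3.390e-04) = 0.1491 Ω
Seg 3: A = 637 mm² = 6.370e-04 m²
R_3 = (2.54×10^-8)(3670)/(6.370e-04) = 0.1463 Ω
R_total = R_1 + R_2 + R_3 = 0.311 Ω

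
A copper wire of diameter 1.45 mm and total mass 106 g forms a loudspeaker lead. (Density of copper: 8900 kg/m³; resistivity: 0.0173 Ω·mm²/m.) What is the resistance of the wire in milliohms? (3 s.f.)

75.6 mΩ

ρ = 0.0173 Ω·mm²/m = 1.73×10^-8 Ω·m
A = π(d/2)² = π(7.2500e-04 m)² = 1.6513e-06 m²
L = m/(density·A) = 0.106/(8900×1.6513e-06) = 7.213 m
R = ρL/A = (1.73×10^-8)(7.213)/(1.6513e-06) = 75.6 mΩ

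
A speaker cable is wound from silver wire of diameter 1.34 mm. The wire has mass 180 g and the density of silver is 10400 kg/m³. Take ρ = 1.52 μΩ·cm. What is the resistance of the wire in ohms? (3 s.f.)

0.132 Ω

ρ = 1.52 μΩ·cm = 1.52×10^-8 Ω·m
A = π(d/2)² = π(6.7000e-04 m)² = 1.4103e-06 m²
L = m/(density·A) = 0.18/(10400×1.4103e-06) = 12.27 m
R = ρL/A = (1.52×10^-8)(12.27)/(1.4103e-06) = 0.132 Ω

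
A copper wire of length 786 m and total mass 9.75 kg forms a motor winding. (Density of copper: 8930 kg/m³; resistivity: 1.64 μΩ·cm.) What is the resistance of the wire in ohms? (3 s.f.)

9.28 Ω

ρ = 1.64 μΩ·cm = 1.64×10^-8 Ω·m
A = m/(density·L) = 9.75/(8930×786) = 1.3891e-06 m²
R = ρL/A = (1.64×10^-8)(786)/(1.3891e-06) = 9.28 Ω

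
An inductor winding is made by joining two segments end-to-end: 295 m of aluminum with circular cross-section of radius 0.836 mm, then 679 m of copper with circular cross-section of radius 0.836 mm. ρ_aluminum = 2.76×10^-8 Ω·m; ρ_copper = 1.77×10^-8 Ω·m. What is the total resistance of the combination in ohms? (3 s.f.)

Segment 1: A = πr² = π(8.3600e-04 m)² = 2.196e-06 m²
R₁ = ρL/A = (2.76×10^-8)(295)/(2.196e-06) = 3.708 Ω
R₂ = (1.77×10^-8)(679)/(2.196e-06) = 5.474 Ω
R = R₁ + R₂ = 9.18 Ω

9.18 Ω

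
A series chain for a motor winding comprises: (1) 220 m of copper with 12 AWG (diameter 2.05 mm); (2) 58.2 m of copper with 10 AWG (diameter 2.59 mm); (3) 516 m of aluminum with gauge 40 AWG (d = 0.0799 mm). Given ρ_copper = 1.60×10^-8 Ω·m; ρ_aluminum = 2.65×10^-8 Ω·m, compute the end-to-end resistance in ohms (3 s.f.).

2730 Ω

Seg 1: A = π(2.05/2 mm)² = π(1.0250e-03 m)² = 3.301e-06 m²
R_1 = (1.60×10^-8)(220)/(3.301e-06) = 1.066 Ω
Seg 2: A = π(2.59/2 mm)² = π(1.2950e-03 m)² = 5.269e-06 m²
R_2 = (1.60×10^-8)(58.2)/(5.269e-06) = 0.1767 Ω
Seg 3: A = π(0.0799/2 mm)² = π(3.9950e-05 m)² = 5.014e-09 m²
R_3 = (2.65×10^-8)(516)/(5.014e-09) = 2727 Ω
R_total = R_1 + R_2 + R_3 = 2730 Ω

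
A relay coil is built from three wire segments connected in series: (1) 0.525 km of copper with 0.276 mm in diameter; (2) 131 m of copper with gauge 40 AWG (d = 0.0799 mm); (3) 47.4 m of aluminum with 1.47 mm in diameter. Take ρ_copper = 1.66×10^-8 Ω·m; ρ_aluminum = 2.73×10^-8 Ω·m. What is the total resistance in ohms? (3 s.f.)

Seg 1: A = π(d/2)² = π(1.3800e-04 m)² = 5.983e-08 m²
R_1 = (1.66×10^-8)(525)/(5.983e-08) = 145.7 Ω
Seg 2: A = π(0.0799/2 mm)² = π(3.9950e-05 m)² = 5.014e-09 m²
R_2 = (1.66×10^-8)(131)/(5.014e-09) = 433.7 Ω
Seg 3: A = π(d/2)² = π(7.3500e-04 m)² = 1.697e-06 m²
R_3 = (2.73×10^-8)(47.4)/(1.697e-06) = 0.7625 Ω
R_total = R_1 + R_2 + R_3 = 580 Ω

580 Ω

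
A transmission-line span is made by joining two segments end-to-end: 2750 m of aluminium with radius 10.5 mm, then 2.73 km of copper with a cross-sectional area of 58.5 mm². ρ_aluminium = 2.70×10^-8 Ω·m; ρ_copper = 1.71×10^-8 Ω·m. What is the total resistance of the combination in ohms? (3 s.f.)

Segment 1: A = πr² = π(1.0500e-02 m)² = 3.464e-04 m²
R₁ = ρL/A = (2.70×10^-8)(2750)/(3.464e-04) = 0.2144 Ω
Segment 2: A = 58.5 mm² = 5.850e-05 m²
R₂ = (1.71×10^-8)(2730)/(5.850e-05) = 0.798 Ω
R = R₁ + R₂ = 1.01 Ω

1.01 Ω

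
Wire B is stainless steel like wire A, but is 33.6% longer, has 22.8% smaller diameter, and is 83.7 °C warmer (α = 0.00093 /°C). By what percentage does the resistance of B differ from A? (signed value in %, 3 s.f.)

R ∝ ρL/d² with ρ ∝ (1+αΔT), so R_B/R_A = (1 + 33.6/100) × (1 − 22.8/100)⁻² × (1 + 0.00093×83.7)
= 1.336 × 1.678 × 1.078 = 2.416
(R_B − R_A)/R_A = 2.416 − 1 = 142%

142%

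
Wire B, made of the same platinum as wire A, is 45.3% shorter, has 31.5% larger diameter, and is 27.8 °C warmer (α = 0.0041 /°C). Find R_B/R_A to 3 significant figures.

0.352

R ∝ ρL/d² with ρ ∝ (1+αΔT), so R_B/R_A = (1 − 45.3/100) × (1 + 31.5/100)⁻² × (1 + 0.0041×27.8)
= 0.547 × 0.5783 × 1.114 = 0.352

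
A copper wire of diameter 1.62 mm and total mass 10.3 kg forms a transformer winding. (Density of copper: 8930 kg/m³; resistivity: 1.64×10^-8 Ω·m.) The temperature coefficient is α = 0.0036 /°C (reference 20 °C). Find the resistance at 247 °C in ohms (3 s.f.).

A = π(d/2)² = π(8.1000e-04 m)² = 2.0612e-06 m²
L = m/(density·A) = 10.3/(8930×2.0612e-06) = 559.6 m
R = ρL/A = (1.64×10^-8)(559.6)/(2.0612e-06) = 4.452 Ω
R(247 °C) = 4.452 × (1 + 0.0036×227) = 8.09 Ω

8.09 Ω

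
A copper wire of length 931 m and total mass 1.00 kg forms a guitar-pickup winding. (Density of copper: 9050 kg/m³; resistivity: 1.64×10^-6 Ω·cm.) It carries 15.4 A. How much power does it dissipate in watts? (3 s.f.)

30500 W

ρ = 1.64×10^-6 Ω·cm = 1.64×10^-8 Ω·m
A = m/(density·L) = 1/(9050×931) = 1.1869e-07 m²
R = ρL/A = (1.64×10^-8)(931)/(1.1869e-07) = 128.6 Ω
P = I²R = (15.4)² × 128.6 = 30500 W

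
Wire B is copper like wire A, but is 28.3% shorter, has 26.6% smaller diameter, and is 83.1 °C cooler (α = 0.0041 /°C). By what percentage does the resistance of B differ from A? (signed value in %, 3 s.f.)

-12.3%

R ∝ ρL/d² with ρ ∝ (1+αΔT), so R_B/R_A = (1 − 28.3/100) × (1 − 26.6/100)⁻² × (1 − 0.0041×83.1)
= 0.717 × 1.856 × 0.6593 = 0.8774
(R_B − R_A)/R_A = 0.8774 − 1 = -12.3%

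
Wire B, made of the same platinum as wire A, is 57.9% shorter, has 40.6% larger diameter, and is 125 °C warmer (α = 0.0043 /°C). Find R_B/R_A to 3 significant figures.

R ∝ ρL/d² with ρ ∝ (1+αΔT), so R_B/R_A = (1 − 57.9/100) × (1 + 40.6/100)⁻² × (1 + 0.0043×125)
= 0.421 × 0.5059 × 1.538 = 0.327

0.327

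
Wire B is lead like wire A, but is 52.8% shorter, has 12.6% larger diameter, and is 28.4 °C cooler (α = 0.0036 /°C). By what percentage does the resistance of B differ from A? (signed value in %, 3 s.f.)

-66.6%

R ∝ ρL/d² with ρ ∝ (1+αΔT), so R_B/R_A = (1 − 52.8/100) × (1 + 12.6/100)⁻² × (1 − 0.0036×28.4)
= 0.472 × 0.7887 × 0.8978 = 0.3342
(R_B − R_A)/R_A = 0.3342 − 1 = -66.6%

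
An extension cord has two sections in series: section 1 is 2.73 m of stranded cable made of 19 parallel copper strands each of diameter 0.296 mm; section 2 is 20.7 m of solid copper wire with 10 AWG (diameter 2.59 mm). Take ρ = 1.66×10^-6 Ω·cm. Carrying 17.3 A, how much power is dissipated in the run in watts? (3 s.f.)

29.9 W

ρ = 1.66×10^-6 Ω·cm = 1.66×10^-8 Ω·m
Section 1: A_strand = π(1.4800e-04)² = 6.881e-08 m²; R₁ = ρL/(N·A_s) = (1.66×10^-8)(2.73)/(19×6.881e-08) = 0.03466 Ω
Section 2: A = π(2.59/2 mm)² = π(1.2950e-03 m)² = 5.269e-06 m²
R₂ = (1.66×10^-8)(20.7)/(5.269e-06) = 0.06522 Ω
R = R₁ + R₂ = 0.09988 Ω
P = I²R = (17.3)² × 0.09988 = 29.9 W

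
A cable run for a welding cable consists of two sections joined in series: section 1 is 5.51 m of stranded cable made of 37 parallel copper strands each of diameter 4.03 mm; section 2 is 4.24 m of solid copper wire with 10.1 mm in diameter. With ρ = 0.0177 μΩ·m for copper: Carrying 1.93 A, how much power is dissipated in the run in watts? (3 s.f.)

0.00426 W

ρ = 0.0177 μΩ·m = 1.77×10^-8 Ω·m
Section 1: A_strand = π(2.0150e-03)² = 1.276e-05 m²; R₁ = ρL/(N·A_s) = (1.77×10^-8)(5.51)/(37×1.276e-05) = 2.066×10^-4 Ω
Section 2: A = π(d/2)² = π(5.0500e-03 m)² = 8.012e-05 m²
R₂ = (1.77×10^-8)(4.24)/(8.012e-05) = 9.367×10^-4 Ω
R = R₁ + R₂ = 0.001143 Ω
P = I²R = (1.93)² × 0.001143 = 0.00426 W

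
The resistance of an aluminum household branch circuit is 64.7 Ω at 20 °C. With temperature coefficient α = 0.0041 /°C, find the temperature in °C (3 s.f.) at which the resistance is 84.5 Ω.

R = R₀(1 + α(T − T₀)) ⇒ T = T₀ + (R/R₀ − 1)/α
T = 20 + (84.5/64.7 − 1)/0.0041 = 20 + (0.306)/0.0041 = 94.6 °C

94.6 °C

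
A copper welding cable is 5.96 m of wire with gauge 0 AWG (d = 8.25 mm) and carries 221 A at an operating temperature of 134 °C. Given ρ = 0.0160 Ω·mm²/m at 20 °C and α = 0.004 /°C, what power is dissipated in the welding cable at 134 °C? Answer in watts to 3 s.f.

127 W

ρ = 0.0160 Ω·mm²/m = 1.60×10^-8 Ω·m
A = π(8.25/2 mm)² = π(4.1250e-03 m)² = 5.346e-05 m²
R₍20₎ = ρL/A = (1.60×10^-8)(5.96)/(5.346e-05) = 0.001784 Ω
R₍134₎ = R₍20₎(1 + αΔT) = 0.001784 × (1 + 0.004×114) = 0.002597 Ω
P = I²R = (221)² × 0.002597 = 127 W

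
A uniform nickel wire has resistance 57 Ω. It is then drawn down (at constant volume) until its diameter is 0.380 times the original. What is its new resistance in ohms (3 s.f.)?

2730 Ω

Volume constant ⇒ L' = L/r² with r = 0.38. R' = ρL'/A' = ρ(L/r²)/(πr²d₀²/4) = R/r⁴.
R' = 47.96 × 57 = 2730 Ω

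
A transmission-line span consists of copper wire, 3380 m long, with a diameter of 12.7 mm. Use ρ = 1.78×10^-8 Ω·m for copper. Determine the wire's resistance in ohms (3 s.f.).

0.475 Ω

A = π(d/2)² = π(6.3500e-03 m)² = 1.267e-04 m²
R = ρL/A = (1.78×10^-8)(3380 m)/(1.267e-04 m²) = 0.475 Ω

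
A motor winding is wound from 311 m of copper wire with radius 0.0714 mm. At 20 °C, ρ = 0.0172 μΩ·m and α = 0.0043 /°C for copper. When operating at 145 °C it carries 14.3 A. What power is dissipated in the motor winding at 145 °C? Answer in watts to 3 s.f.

1.05×10^5 W

ρ = 0.0172 μΩ·m = 1.72×10^-8 Ω·m
A = πr² = π(7.1400e-05 m)² = 1.602e-08 m²
R₍20₎ = ρL/A = (1.72×10^-8)(311)/(1.602e-08) = 334 Ω
R₍145₎ = R₍20₎(1 + αΔT) = 334 × (1 + 0.0043×125) = 513.5 Ω
P = I²R = (14.3)² × 513.5 = 1.05×10^5 W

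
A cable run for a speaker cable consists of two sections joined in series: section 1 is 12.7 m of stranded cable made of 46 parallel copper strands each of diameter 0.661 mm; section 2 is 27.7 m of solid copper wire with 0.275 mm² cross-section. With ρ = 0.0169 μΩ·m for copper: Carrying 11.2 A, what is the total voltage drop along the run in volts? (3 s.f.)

ρ = 0.0169 μΩ·m = 1.69×10^-8 Ω·m
Section 1: A_strand = π(3.3050e-04)² = 3.432e-07 m²; R₁ = ρL/(N·A_s) = (1.69×10^-8)(12.7)/(46×3.432e-07) = 0.0136 Ω
Section 2: A = 0.275 mm² = 2.750e-07 m²
R₂ = (1.69×10^-8)(27.7)/(2.750e-07) = 1.702 Ω
R = R₁ + R₂ = 1.716 Ω
V = IR = 11.2 × 1.716 = 19.2 V

19.2 V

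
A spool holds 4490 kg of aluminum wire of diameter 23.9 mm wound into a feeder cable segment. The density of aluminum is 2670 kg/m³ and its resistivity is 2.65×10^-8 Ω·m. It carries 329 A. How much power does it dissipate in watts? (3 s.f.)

24000 W

A = π(d/2)² = π(1.1950e-02 m)² = 4.4863e-04 m²
L = m/(density·A) = 4490/(2670×4.4863e-04) = 3748 m
R = ρL/A = (2.65×10^-8)(3748)/(4.4863e-04) = 0.2214 Ω
P = I²R = (329)² × 0.2214 = 24000 W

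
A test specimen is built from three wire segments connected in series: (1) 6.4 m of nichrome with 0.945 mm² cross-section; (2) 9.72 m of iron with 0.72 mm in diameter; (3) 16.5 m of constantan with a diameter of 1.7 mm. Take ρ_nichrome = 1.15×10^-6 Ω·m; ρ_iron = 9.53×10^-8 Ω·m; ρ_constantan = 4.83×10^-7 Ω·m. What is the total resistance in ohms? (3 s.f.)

Seg 1: A = 0.945 mm² = 9.450e-07 m²
R_1 = (1.15×10^-6)(6.4)/(9.450e-07) = 7.788 Ω
Seg 2: A = π(d/2)² = π(3.6000e-04 m)² = 4.072e-07 m²
R_2 = (9.53×10^-8)(9.72)/(4.072e-07) = 2.275 Ω
Seg 3: A = π(d/2)² = π(8.5000e-04 m)² = 2.270e-06 m²
R_3 = (4.83×10^-7)(16.5)/(2.270e-06) = 3.511 Ω
R_total = R_1 + R_2 + R_3 = 13.6 Ω

13.6 Ω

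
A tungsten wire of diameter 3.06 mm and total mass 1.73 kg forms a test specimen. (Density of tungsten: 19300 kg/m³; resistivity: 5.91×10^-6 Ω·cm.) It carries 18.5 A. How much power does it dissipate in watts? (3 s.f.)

33.5 W

ρ = 5.91×10^-6 Ω·cm = 5.91×10^-8 Ω·m
A = π(d/2)² = π(1.5300e-03 m)² = 7.3542e-06 m²
L = m/(density·A) = 1.73/(19300×7.3542e-06) = 12.19 m
R = ρL/A = (5.91×10^-8)(12.19)/(7.3542e-06) = 0.09795 Ω
P = I²R = (18.5)² × 0.09795 = 33.5 W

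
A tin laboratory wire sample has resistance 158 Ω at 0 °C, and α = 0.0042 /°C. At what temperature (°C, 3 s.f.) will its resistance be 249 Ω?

137 °C

R = R₀(1 + α(T − T₀)) ⇒ T = T₀ + (R/R₀ − 1)/α
T = 0 + (249/158 − 1)/0.0042 = 0 + (0.5759)/0.0042 = 137 °C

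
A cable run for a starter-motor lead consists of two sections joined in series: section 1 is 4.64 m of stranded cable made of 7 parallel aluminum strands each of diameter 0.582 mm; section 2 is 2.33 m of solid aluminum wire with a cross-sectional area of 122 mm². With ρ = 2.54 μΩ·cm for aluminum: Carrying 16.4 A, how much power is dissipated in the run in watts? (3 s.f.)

17.2 W

ρ = 2.54 μΩ·cm = 2.54×10^-8 Ω·m
Section 1: A_strand = π(2.9100e-04)² = 2.660e-07 m²; R₁ = ρL/(N·A_s) = (2.54×10^-8)(4.64)/(7×2.660e-07) = 0.06329 Ω
Section 2: A = 122 mm² = 1.220e-04 m²
R₂ = (2.54×10^-8)(2.33)/(1.220e-04) = 4.851×10^-4 Ω
R = R₁ + R₂ = 0.06377 Ω
P = I²R = (16.4)² × 0.06377 = 17.2 W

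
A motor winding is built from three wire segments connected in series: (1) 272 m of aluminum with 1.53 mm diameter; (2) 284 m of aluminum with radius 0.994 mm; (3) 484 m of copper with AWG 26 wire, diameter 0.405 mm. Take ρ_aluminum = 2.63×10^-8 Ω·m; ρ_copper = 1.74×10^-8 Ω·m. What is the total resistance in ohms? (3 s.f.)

Seg 1: A = π(d/2)² = π(7.6500e-04 m)² = 1.839e-06 m²
R_1 = (2.63×10^-8)(272)/(1.839e-06) = 3.891 Ω
Seg 2: A = πr² = π(9.9400e-04 m)² = 3.104e-06 m²
R_2 = (2.63×10^-8)(284)/(3.104e-06) = 2.406 Ω
Seg 3: A = π(0.405/2 mm)² = π(2.0250e-04 m)² = 1.288e-07 m²
R_3 = (1.74×10^-8)(484)/(1.288e-07) = 65.37 Ω
R_total = R_1 + R_2 + R_3 = 71.7 Ω

71.7 Ω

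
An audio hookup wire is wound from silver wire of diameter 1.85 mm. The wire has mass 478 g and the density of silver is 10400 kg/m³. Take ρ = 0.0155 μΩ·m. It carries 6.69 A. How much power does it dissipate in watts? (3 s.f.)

ρ = 0.0155 μΩ·m = 1.55×10^-8 Ω·m
A = π(d/2)² = π(9.2500e-04 m)² = 2.6880e-06 m²
L = m/(density·A) = 0.478/(10400×2.6880e-06) = 17.1 m
R = ρL/A = (1.55×10^-8)(17.1)/(2.6880e-06) = 0.0986 Ω
P = I²R = (6.69)² × 0.0986 = 4.41 W

4.41 W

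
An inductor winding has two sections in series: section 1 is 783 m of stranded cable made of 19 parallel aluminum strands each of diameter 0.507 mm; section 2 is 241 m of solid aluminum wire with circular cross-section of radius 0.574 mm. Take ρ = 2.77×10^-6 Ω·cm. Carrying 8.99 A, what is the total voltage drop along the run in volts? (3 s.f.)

109 V

ρ = 2.77×10^-6 Ω·cm = 2.77×10^-8 Ω·m
Section 1: A_strand = π(2.5350e-04)² = 2.019e-07 m²; R₁ = ρL/(N·A_s) = (2.77×10^-8)(783)/(19×2.019e-07) = 5.654 Ω
Section 2: A = πr² = π(5.7400e-04 m)² = 1.035e-06 m²
R₂ = (2.77×10^-8)(241)/(1.035e-06) = 6.449 Ω
R = R₁ + R₂ = 12.1 Ω
V = IR = 8.99 × 12.1 = 109 V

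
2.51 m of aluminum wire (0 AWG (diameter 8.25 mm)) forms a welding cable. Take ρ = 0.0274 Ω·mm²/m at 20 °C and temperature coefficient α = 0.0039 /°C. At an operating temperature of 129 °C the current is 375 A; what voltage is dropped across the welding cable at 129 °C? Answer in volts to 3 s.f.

ρ = 0.0274 Ω·mm²/m = 2.74×10^-8 Ω·m
A = π(8.25/2 mm)² = π(4.1250e-03 m)² = 5.346e-05 m²
R₍20₎ = ρL/A = (2.74×10^-8)(2.51)/(5.346e-05) = 0.001287 Ω
R₍129₎ = R₍20₎(1 + αΔT) = 0.001287 × (1 + 0.0039×109) = 0.001833 Ω
V = IR = 375 × 0.001833 = 0.688 V

0.688 V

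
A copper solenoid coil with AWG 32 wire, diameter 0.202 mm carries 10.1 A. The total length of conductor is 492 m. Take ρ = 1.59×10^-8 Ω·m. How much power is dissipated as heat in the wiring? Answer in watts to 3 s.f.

A = π(0.202/2 mm)² = π(1.0100e-04 m)² = 3.205e-08 m²
R = ρL/A = (1.59×10^-8)(492)/(3.205e-08) = 244.1 Ω
P = I²R = (10.1)² × 244.1 = 24900 W

24900 W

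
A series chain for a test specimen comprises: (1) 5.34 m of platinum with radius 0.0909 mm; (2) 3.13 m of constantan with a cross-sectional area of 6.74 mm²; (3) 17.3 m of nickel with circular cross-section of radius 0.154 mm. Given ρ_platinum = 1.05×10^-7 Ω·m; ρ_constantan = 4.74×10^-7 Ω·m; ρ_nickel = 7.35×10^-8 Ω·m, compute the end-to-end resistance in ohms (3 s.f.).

38.9 Ω

Seg 1: A = πr² = π(9.0900e-05 m)² = 2.596e-08 m²
R_1 = (1.05×10^-7)(5.34)/(2.596e-08) = 21.6 Ω
Seg 2: A = 6.74 mm² = 6.740e-06 m²
R_2 = (4.74×10^-7)(3.13)/(6.740e-06) = 0.2201 Ω
Seg 3: A = πr² = π(1.5400e-04 m)² = 7.451e-08 m²
R_3 = (7.35×10^-8)(17.3)/(7.451e-08) = 17.07 Ω
R_total = R_1 + R_2 + R_3 = 38.9 Ω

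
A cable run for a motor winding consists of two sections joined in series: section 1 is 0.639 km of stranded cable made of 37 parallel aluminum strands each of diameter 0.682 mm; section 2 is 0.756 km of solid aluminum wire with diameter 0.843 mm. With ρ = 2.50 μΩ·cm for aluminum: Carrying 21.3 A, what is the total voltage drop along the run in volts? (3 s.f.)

ρ = 2.50 μΩ·cm = 2.50×10^-8 Ω·m
Section 1: A_strand = π(3.4100e-04)² = 3.653e-07 m²; R₁ = ρL/(N·A_s) = (2.50×10^-8)(639)/(37×3.653e-07) = 1.182 Ω
Section 2: A = π(d/2)² = π(4.2150e-04 m)² = 5.581e-07 m²
R₂ = (2.50×10^-8)(756)/(5.581e-07) = 33.86 Ω
R = R₁ + R₂ = 35.04 Ω
V = IR = 21.3 × 35.04 = 746 V

746 V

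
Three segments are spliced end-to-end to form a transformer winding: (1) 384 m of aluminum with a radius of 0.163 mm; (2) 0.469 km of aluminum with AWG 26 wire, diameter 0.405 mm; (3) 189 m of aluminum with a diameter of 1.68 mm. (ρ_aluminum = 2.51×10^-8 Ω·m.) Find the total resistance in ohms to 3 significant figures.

Seg 1: A = πr² = π(1.6300e-04 m)² = 8.347e-08 m²
R_1 = (2.51×10^-8)(384)/(8.347e-08) = 115.5 Ω
Seg 2: A = π(0.405/2 mm)² = π(2.0250e-04 m)² = 1.288e-07 m²
R_2 = (2.51×10^-8)(469)/(1.288e-07) = 91.38 Ω
Seg 3: A = π(d/2)² = π(8.4000e-04 m)² = 2.217e-06 m²
R_3 = (2.51×10^-8)(189)/(2.217e-06) = 2.14 Ω
R_total = R_1 + R_2 + R_3 = 209 Ω

209 Ω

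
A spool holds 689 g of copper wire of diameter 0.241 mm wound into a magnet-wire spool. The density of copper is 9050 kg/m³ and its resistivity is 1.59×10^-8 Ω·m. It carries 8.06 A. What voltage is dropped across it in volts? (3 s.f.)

A = π(d/2)² = π(1.2050e-04 m)² = 4.5617e-08 m²
L = m/(density·A) = 0.689/(9050×4.5617e-08) = 1669 m
R = ρL/A = (1.59×10^-8)(1669)/(4.5617e-08) = 581.7 Ω
V = IR = 8.06 × 581.7 = 4690 V

4690 V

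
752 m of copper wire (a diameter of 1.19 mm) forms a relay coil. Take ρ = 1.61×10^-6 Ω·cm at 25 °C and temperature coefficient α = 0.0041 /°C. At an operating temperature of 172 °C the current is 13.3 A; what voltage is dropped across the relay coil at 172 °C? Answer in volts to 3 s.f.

ρ = 1.61×10^-6 Ω·cm = 1.61×10^-8 Ω·m
A = π(d/2)² = π(5.9500e-04 m)² = 1.112e-06 m²
R₍25₎ = ρL/A = (1.61×10^-8)(752)/(1.112e-06) = 10.89 Ω
R₍172₎ = R₍25₎(1 + αΔT) = 10.89 × (1 + 0.0041×147) = 17.45 Ω
V = IR = 13.3 × 17.45 = 232 V

232 V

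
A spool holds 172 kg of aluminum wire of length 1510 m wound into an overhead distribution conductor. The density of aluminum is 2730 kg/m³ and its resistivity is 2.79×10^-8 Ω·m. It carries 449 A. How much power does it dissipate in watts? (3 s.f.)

A = m/(density·L) = 172/(2730×1510) = 4.1724e-05 m²
R = ρL/A = (2.79×10^-8)(1510)/(4.1724e-05) = 1.01 Ω
P = I²R = (449)² × 1.01 = 2.04×10^5 W

2.04×10^5 W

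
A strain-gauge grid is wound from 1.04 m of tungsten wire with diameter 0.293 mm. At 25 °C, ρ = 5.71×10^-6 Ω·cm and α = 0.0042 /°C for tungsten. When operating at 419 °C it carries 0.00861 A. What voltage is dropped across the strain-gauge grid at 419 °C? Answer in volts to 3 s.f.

ρ = 5.71×10^-6 Ω·cm = 5.71×10^-8 Ω·m
A = π(d/2)² = π(1.4650e-04 m)² = 6.743e-08 m²
R₍25₎ = ρL/A = (5.71×10^-8)(1.04)/(6.743e-08) = 0.8807 Ω
R₍419₎ = R₍25₎(1 + αΔT) = 0.8807 × (1 + 0.0042×394) = 2.338 Ω
V = IR = 0.00861 × 2.338 = 0.0201 V

0.0201 V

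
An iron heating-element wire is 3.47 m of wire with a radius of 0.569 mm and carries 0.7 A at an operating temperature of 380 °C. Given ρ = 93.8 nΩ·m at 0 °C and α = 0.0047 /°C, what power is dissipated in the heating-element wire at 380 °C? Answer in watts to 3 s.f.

ρ = 93.8 nΩ·m = 9.38×10^-8 Ω·m
A = πr² = π(5.6900e-04 m)² = 1.017e-06 m²
R₍0₎ = ρL/A = (9.38×10^-8)(3.47)/(1.017e-06) = 0.32 Ω
R₍380₎ = R₍0₎(1 + αΔT) = 0.32 × (1 + 0.0047×380) = 0.8915 Ω
P = I²R = (0.7)² × 0.8915 = 0.437 W

0.437 W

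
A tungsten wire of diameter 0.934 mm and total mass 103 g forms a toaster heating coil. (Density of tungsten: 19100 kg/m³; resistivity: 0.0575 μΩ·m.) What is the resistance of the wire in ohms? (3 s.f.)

0.661 Ω

ρ = 0.0575 μΩ·m = 5.75×10^-8 Ω·m
A = π(d/2)² = π(4.6700e-04 m)² = 6.8515e-07 m²
L = m/(density·A) = 0.103/(19100×6.8515e-07) = 7.871 m
R = ρL/A = (5.75×10^-8)(7.871)/(6.8515e-07) = 0.661 Ω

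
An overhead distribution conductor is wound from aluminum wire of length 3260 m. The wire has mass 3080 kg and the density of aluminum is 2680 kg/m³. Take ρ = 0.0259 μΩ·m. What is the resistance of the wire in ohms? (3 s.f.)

0.240 Ω

ρ = 0.0259 μΩ·m = 2.59×10^-8 Ω·m
A = m/(density·L) = 3080/(2680×3260) = 3.5253e-04 m²
R = ρL/A = (2.59×10^-8)(3260)/(3.5253e-04) = 0.240 Ω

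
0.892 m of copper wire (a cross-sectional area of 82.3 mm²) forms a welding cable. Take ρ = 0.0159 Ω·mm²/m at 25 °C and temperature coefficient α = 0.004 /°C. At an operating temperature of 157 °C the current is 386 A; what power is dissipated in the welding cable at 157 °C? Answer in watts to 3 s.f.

39.2 W

ρ = 0.0159 Ω·mm²/m = 1.59×10^-8 Ω·m
A = 82.3 mm² = 8.230e-05 m²
R₍25₎ = ρL/A = (1.59×10^-8)(0.892)/(8.230e-05) = 1.723×10^-4 Ω
R₍157₎ = R₍25₎(1 + αΔT) = 1.723×10^-4 × (1 + 0.004×132) = 2.633×10^-4 Ω
P = I²R = (386)² × 2.633×10^-4 = 39.2 W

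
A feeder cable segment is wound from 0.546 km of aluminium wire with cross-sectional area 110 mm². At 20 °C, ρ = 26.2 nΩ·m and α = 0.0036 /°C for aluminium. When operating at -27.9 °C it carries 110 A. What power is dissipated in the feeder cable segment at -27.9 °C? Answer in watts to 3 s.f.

ρ = 26.2 nΩ·m = 2.62×10^-8 Ω·m
A = 110 mm² = 1.100e-04 m²
R₍20₎ = ρL/A = (2.62×10^-8)(546)/(1.100e-04) = 0.13 Ω
R₍-27.9₎ = R₍20₎(1 + αΔT) = 0.13 × (1 + 0.0036×-47.9) = 0.1076 Ω
P = I²R = (110)² × 0.1076 = 1300 W

1300 W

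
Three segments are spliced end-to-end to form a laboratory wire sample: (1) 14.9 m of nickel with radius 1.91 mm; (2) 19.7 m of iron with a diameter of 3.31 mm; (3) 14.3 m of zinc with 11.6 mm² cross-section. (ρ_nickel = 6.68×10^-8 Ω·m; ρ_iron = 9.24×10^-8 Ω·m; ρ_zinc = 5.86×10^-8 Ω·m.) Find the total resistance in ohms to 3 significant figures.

0.371 Ω

Seg 1: A = πr² = π(1.9100e-03 m)² = 1.146e-05 m²
R_1 = (6.68×10^-8)(14.9)/(1.146e-05) = 0.08685 Ω
Seg 2: A = π(d/2)² = π(1.6550e-03 m)² = 8.605e-06 m²
R_2 = (9.24×10^-8)(19.7)/(8.605e-06) = 0.2115 Ω
Seg 3: A = 11.6 mm² = 1.160e-05 m²
R_3 = (5.86×10^-8)(14.3)/(1.160e-05) = 0.07224 Ω
R_total = R_1 + R_2 + R_3 = 0.371 Ω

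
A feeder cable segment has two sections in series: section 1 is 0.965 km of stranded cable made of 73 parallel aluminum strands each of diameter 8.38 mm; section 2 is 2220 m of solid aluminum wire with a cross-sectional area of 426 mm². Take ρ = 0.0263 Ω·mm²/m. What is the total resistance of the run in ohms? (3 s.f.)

0.143 Ω

ρ = 0.0263 Ω·mm²/m = 2.63×10^-8 Ω·m
Section 1: A_strand = π(4.1900e-03)² = 5.515e-05 m²; R₁ = ρL/(N·A_s) = (2.63×10^-8)(965)/(73×5.515e-05) = 0.006304 Ω
Section 2: A = 426 mm² = 4.260e-04 m²
R₂ = (2.63×10^-8)(2220)/(4.260e-04) = 0.1371 Ω
R = R₁ + R₂ = 0.143 Ω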